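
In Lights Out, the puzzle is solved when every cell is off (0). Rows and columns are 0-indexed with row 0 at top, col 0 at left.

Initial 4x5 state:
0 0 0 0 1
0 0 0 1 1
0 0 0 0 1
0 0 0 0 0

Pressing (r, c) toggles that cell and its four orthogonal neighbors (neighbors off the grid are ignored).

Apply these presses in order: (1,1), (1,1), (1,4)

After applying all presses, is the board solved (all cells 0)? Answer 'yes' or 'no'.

Answer: yes

Derivation:
After press 1 at (1,1):
0 1 0 0 1
1 1 1 1 1
0 1 0 0 1
0 0 0 0 0

After press 2 at (1,1):
0 0 0 0 1
0 0 0 1 1
0 0 0 0 1
0 0 0 0 0

After press 3 at (1,4):
0 0 0 0 0
0 0 0 0 0
0 0 0 0 0
0 0 0 0 0

Lights still on: 0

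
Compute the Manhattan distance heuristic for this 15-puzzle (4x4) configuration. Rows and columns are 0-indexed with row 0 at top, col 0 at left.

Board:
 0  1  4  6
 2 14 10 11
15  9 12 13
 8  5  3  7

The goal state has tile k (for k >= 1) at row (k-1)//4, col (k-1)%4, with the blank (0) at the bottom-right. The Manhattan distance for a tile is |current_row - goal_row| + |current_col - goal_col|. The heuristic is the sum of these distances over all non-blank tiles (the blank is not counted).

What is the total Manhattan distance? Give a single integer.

Answer: 36

Derivation:
Tile 1: (0,1)->(0,0) = 1
Tile 4: (0,2)->(0,3) = 1
Tile 6: (0,3)->(1,1) = 3
Tile 2: (1,0)->(0,1) = 2
Tile 14: (1,1)->(3,1) = 2
Tile 10: (1,2)->(2,1) = 2
Tile 11: (1,3)->(2,2) = 2
Tile 15: (2,0)->(3,2) = 3
Tile 9: (2,1)->(2,0) = 1
Tile 12: (2,2)->(2,3) = 1
Tile 13: (2,3)->(3,0) = 4
Tile 8: (3,0)->(1,3) = 5
Tile 5: (3,1)->(1,0) = 3
Tile 3: (3,2)->(0,2) = 3
Tile 7: (3,3)->(1,2) = 3
Sum: 1 + 1 + 3 + 2 + 2 + 2 + 2 + 3 + 1 + 1 + 4 + 5 + 3 + 3 + 3 = 36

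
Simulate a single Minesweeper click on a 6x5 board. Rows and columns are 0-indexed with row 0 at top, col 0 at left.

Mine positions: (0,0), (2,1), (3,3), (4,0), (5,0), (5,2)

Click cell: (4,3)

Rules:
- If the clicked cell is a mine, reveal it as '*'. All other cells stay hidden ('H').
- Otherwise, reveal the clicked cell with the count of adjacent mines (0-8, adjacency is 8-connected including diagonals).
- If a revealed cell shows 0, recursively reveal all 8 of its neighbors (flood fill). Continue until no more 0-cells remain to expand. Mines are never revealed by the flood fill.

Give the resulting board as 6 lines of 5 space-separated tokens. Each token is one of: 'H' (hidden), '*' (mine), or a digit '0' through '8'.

H H H H H
H H H H H
H H H H H
H H H H H
H H H 2 H
H H H H H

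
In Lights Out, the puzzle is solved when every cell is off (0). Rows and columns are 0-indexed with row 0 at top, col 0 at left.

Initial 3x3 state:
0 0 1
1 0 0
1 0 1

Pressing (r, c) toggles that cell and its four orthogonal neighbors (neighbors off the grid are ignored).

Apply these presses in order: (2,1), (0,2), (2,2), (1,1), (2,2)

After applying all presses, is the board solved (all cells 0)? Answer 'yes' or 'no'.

After press 1 at (2,1):
0 0 1
1 1 0
0 1 0

After press 2 at (0,2):
0 1 0
1 1 1
0 1 0

After press 3 at (2,2):
0 1 0
1 1 0
0 0 1

After press 4 at (1,1):
0 0 0
0 0 1
0 1 1

After press 5 at (2,2):
0 0 0
0 0 0
0 0 0

Lights still on: 0

Answer: yes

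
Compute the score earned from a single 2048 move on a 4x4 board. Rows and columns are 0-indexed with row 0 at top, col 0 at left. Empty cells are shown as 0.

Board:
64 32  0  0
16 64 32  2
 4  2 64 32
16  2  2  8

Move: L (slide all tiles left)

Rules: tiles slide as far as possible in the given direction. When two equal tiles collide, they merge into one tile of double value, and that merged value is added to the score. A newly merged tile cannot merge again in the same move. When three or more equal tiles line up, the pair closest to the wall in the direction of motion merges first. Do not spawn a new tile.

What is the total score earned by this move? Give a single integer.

Answer: 4

Derivation:
Slide left:
row 0: [64, 32, 0, 0] -> [64, 32, 0, 0]  score +0 (running 0)
row 1: [16, 64, 32, 2] -> [16, 64, 32, 2]  score +0 (running 0)
row 2: [4, 2, 64, 32] -> [4, 2, 64, 32]  score +0 (running 0)
row 3: [16, 2, 2, 8] -> [16, 4, 8, 0]  score +4 (running 4)
Board after move:
64 32  0  0
16 64 32  2
 4  2 64 32
16  4  8  0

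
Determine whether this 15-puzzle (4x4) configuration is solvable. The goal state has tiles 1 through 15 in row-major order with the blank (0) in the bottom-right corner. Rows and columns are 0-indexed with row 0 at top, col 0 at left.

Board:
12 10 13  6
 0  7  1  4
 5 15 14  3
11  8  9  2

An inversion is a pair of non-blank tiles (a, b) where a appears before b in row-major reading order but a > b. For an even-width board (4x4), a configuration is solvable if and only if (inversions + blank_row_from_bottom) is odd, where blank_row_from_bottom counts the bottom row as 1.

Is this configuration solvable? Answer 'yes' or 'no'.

Answer: no

Derivation:
Inversions: 61
Blank is in row 1 (0-indexed from top), which is row 3 counting from the bottom (bottom = 1).
61 + 3 = 64, which is even, so the puzzle is not solvable.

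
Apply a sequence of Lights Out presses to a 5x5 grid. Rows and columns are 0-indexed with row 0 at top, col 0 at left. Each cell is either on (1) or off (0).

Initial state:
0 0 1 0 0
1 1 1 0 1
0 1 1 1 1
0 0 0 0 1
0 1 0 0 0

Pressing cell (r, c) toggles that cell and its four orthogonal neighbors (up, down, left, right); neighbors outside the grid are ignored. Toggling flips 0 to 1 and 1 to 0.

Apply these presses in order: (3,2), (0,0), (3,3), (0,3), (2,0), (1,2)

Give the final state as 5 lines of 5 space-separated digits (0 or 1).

After press 1 at (3,2):
0 0 1 0 0
1 1 1 0 1
0 1 0 1 1
0 1 1 1 1
0 1 1 0 0

After press 2 at (0,0):
1 1 1 0 0
0 1 1 0 1
0 1 0 1 1
0 1 1 1 1
0 1 1 0 0

After press 3 at (3,3):
1 1 1 0 0
0 1 1 0 1
0 1 0 0 1
0 1 0 0 0
0 1 1 1 0

After press 4 at (0,3):
1 1 0 1 1
0 1 1 1 1
0 1 0 0 1
0 1 0 0 0
0 1 1 1 0

After press 5 at (2,0):
1 1 0 1 1
1 1 1 1 1
1 0 0 0 1
1 1 0 0 0
0 1 1 1 0

After press 6 at (1,2):
1 1 1 1 1
1 0 0 0 1
1 0 1 0 1
1 1 0 0 0
0 1 1 1 0

Answer: 1 1 1 1 1
1 0 0 0 1
1 0 1 0 1
1 1 0 0 0
0 1 1 1 0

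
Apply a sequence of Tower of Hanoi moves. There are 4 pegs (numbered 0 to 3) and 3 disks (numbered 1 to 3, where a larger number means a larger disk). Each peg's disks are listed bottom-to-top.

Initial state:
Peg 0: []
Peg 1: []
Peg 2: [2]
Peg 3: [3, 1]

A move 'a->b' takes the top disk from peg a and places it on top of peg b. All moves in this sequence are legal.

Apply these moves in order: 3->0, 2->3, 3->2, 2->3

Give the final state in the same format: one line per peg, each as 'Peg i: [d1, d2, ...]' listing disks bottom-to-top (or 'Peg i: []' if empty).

After move 1 (3->0):
Peg 0: [1]
Peg 1: []
Peg 2: [2]
Peg 3: [3]

After move 2 (2->3):
Peg 0: [1]
Peg 1: []
Peg 2: []
Peg 3: [3, 2]

After move 3 (3->2):
Peg 0: [1]
Peg 1: []
Peg 2: [2]
Peg 3: [3]

After move 4 (2->3):
Peg 0: [1]
Peg 1: []
Peg 2: []
Peg 3: [3, 2]

Answer: Peg 0: [1]
Peg 1: []
Peg 2: []
Peg 3: [3, 2]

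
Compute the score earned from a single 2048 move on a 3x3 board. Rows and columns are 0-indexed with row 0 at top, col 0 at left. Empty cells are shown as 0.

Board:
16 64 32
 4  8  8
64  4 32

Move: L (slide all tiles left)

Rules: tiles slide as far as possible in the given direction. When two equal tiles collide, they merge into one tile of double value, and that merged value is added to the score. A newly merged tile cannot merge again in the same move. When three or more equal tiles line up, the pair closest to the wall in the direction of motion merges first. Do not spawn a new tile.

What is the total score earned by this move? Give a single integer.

Slide left:
row 0: [16, 64, 32] -> [16, 64, 32]  score +0 (running 0)
row 1: [4, 8, 8] -> [4, 16, 0]  score +16 (running 16)
row 2: [64, 4, 32] -> [64, 4, 32]  score +0 (running 16)
Board after move:
16 64 32
 4 16  0
64  4 32

Answer: 16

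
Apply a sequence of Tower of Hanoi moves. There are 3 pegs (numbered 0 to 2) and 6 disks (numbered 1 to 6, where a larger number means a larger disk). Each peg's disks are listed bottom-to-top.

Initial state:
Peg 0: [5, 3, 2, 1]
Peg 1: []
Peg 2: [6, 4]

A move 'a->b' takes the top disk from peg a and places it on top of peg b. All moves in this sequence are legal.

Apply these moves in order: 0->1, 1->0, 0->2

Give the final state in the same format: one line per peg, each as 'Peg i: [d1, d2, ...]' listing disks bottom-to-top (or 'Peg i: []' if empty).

After move 1 (0->1):
Peg 0: [5, 3, 2]
Peg 1: [1]
Peg 2: [6, 4]

After move 2 (1->0):
Peg 0: [5, 3, 2, 1]
Peg 1: []
Peg 2: [6, 4]

After move 3 (0->2):
Peg 0: [5, 3, 2]
Peg 1: []
Peg 2: [6, 4, 1]

Answer: Peg 0: [5, 3, 2]
Peg 1: []
Peg 2: [6, 4, 1]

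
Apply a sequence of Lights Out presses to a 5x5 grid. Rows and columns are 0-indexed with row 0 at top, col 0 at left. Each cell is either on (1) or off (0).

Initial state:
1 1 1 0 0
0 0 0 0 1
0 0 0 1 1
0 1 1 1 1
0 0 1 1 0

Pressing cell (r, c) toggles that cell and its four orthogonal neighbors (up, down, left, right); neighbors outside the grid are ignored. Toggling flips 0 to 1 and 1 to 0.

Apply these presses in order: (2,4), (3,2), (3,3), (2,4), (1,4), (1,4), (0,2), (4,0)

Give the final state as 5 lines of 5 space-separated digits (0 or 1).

After press 1 at (2,4):
1 1 1 0 0
0 0 0 0 0
0 0 0 0 0
0 1 1 1 0
0 0 1 1 0

After press 2 at (3,2):
1 1 1 0 0
0 0 0 0 0
0 0 1 0 0
0 0 0 0 0
0 0 0 1 0

After press 3 at (3,3):
1 1 1 0 0
0 0 0 0 0
0 0 1 1 0
0 0 1 1 1
0 0 0 0 0

After press 4 at (2,4):
1 1 1 0 0
0 0 0 0 1
0 0 1 0 1
0 0 1 1 0
0 0 0 0 0

After press 5 at (1,4):
1 1 1 0 1
0 0 0 1 0
0 0 1 0 0
0 0 1 1 0
0 0 0 0 0

After press 6 at (1,4):
1 1 1 0 0
0 0 0 0 1
0 0 1 0 1
0 0 1 1 0
0 0 0 0 0

After press 7 at (0,2):
1 0 0 1 0
0 0 1 0 1
0 0 1 0 1
0 0 1 1 0
0 0 0 0 0

After press 8 at (4,0):
1 0 0 1 0
0 0 1 0 1
0 0 1 0 1
1 0 1 1 0
1 1 0 0 0

Answer: 1 0 0 1 0
0 0 1 0 1
0 0 1 0 1
1 0 1 1 0
1 1 0 0 0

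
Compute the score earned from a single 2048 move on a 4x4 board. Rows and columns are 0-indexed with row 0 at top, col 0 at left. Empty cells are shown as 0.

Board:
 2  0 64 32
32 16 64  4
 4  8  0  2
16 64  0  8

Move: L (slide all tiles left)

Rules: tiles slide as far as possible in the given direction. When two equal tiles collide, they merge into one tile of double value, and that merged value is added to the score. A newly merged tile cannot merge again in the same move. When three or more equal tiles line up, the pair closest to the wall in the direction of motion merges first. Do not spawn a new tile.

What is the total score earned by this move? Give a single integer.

Answer: 0

Derivation:
Slide left:
row 0: [2, 0, 64, 32] -> [2, 64, 32, 0]  score +0 (running 0)
row 1: [32, 16, 64, 4] -> [32, 16, 64, 4]  score +0 (running 0)
row 2: [4, 8, 0, 2] -> [4, 8, 2, 0]  score +0 (running 0)
row 3: [16, 64, 0, 8] -> [16, 64, 8, 0]  score +0 (running 0)
Board after move:
 2 64 32  0
32 16 64  4
 4  8  2  0
16 64  8  0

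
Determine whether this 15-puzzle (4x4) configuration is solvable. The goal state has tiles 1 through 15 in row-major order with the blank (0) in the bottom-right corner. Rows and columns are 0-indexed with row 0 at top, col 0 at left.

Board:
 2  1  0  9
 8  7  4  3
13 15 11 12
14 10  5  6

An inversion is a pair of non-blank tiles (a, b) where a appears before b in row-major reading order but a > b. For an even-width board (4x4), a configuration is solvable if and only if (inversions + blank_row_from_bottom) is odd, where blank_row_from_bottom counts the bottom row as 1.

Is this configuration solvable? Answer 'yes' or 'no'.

Inversions: 39
Blank is in row 0 (0-indexed from top), which is row 4 counting from the bottom (bottom = 1).
39 + 4 = 43, which is odd, so the puzzle is solvable.

Answer: yes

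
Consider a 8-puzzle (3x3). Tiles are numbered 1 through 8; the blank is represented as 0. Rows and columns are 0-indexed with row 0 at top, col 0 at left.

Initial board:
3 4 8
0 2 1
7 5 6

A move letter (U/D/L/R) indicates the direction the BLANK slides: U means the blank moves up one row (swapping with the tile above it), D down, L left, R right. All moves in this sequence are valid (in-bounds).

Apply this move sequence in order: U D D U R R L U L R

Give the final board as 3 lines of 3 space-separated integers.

After move 1 (U):
0 4 8
3 2 1
7 5 6

After move 2 (D):
3 4 8
0 2 1
7 5 6

After move 3 (D):
3 4 8
7 2 1
0 5 6

After move 4 (U):
3 4 8
0 2 1
7 5 6

After move 5 (R):
3 4 8
2 0 1
7 5 6

After move 6 (R):
3 4 8
2 1 0
7 5 6

After move 7 (L):
3 4 8
2 0 1
7 5 6

After move 8 (U):
3 0 8
2 4 1
7 5 6

After move 9 (L):
0 3 8
2 4 1
7 5 6

After move 10 (R):
3 0 8
2 4 1
7 5 6

Answer: 3 0 8
2 4 1
7 5 6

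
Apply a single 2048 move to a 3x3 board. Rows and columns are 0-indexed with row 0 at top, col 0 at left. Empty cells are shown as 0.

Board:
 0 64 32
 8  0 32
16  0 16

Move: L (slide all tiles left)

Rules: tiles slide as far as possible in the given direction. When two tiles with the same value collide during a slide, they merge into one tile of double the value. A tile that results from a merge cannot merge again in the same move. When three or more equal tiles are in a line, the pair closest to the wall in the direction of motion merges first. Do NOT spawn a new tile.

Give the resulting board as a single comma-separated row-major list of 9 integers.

Slide left:
row 0: [0, 64, 32] -> [64, 32, 0]
row 1: [8, 0, 32] -> [8, 32, 0]
row 2: [16, 0, 16] -> [32, 0, 0]

Answer: 64, 32, 0, 8, 32, 0, 32, 0, 0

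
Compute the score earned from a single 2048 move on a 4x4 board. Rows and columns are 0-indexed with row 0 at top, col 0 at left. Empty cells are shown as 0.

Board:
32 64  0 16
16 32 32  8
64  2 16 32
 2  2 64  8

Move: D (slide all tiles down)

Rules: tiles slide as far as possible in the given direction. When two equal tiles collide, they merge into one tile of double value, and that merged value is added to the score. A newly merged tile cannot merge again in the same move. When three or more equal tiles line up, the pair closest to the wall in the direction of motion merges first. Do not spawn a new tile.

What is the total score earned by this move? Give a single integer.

Answer: 4

Derivation:
Slide down:
col 0: [32, 16, 64, 2] -> [32, 16, 64, 2]  score +0 (running 0)
col 1: [64, 32, 2, 2] -> [0, 64, 32, 4]  score +4 (running 4)
col 2: [0, 32, 16, 64] -> [0, 32, 16, 64]  score +0 (running 4)
col 3: [16, 8, 32, 8] -> [16, 8, 32, 8]  score +0 (running 4)
Board after move:
32  0  0 16
16 64 32  8
64 32 16 32
 2  4 64  8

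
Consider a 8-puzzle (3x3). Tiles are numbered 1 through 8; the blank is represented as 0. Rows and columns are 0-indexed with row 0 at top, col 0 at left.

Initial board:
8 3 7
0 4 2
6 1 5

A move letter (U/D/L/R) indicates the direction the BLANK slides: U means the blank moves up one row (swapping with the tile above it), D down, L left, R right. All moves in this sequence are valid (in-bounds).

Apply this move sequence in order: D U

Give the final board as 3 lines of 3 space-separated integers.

After move 1 (D):
8 3 7
6 4 2
0 1 5

After move 2 (U):
8 3 7
0 4 2
6 1 5

Answer: 8 3 7
0 4 2
6 1 5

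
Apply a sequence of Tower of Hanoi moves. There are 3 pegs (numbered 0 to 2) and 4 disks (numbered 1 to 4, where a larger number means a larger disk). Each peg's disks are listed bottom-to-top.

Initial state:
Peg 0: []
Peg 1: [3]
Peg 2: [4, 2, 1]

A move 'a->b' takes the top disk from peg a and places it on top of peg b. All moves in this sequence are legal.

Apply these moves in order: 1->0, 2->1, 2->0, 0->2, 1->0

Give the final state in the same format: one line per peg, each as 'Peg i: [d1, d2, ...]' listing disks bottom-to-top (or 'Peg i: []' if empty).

After move 1 (1->0):
Peg 0: [3]
Peg 1: []
Peg 2: [4, 2, 1]

After move 2 (2->1):
Peg 0: [3]
Peg 1: [1]
Peg 2: [4, 2]

After move 3 (2->0):
Peg 0: [3, 2]
Peg 1: [1]
Peg 2: [4]

After move 4 (0->2):
Peg 0: [3]
Peg 1: [1]
Peg 2: [4, 2]

After move 5 (1->0):
Peg 0: [3, 1]
Peg 1: []
Peg 2: [4, 2]

Answer: Peg 0: [3, 1]
Peg 1: []
Peg 2: [4, 2]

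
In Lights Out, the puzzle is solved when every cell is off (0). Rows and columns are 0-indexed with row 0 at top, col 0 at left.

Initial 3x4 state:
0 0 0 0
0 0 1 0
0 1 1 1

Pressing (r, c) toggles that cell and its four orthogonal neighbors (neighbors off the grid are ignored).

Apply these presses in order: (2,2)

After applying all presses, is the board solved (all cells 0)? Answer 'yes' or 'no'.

Answer: yes

Derivation:
After press 1 at (2,2):
0 0 0 0
0 0 0 0
0 0 0 0

Lights still on: 0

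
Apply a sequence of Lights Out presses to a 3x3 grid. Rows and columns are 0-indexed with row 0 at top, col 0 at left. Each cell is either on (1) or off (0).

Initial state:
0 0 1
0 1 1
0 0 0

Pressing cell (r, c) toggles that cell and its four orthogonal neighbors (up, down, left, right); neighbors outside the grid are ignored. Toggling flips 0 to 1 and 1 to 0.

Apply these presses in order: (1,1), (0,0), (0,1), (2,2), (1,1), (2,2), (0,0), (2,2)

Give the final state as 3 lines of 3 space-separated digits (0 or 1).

After press 1 at (1,1):
0 1 1
1 0 0
0 1 0

After press 2 at (0,0):
1 0 1
0 0 0
0 1 0

After press 3 at (0,1):
0 1 0
0 1 0
0 1 0

After press 4 at (2,2):
0 1 0
0 1 1
0 0 1

After press 5 at (1,1):
0 0 0
1 0 0
0 1 1

After press 6 at (2,2):
0 0 0
1 0 1
0 0 0

After press 7 at (0,0):
1 1 0
0 0 1
0 0 0

After press 8 at (2,2):
1 1 0
0 0 0
0 1 1

Answer: 1 1 0
0 0 0
0 1 1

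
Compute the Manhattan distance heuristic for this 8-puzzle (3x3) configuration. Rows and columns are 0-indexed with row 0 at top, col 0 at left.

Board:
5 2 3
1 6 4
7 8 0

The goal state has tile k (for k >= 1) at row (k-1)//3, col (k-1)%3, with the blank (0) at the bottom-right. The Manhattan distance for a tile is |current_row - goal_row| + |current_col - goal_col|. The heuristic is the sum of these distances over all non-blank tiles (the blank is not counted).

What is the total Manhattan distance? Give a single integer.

Answer: 6

Derivation:
Tile 5: (0,0)->(1,1) = 2
Tile 2: (0,1)->(0,1) = 0
Tile 3: (0,2)->(0,2) = 0
Tile 1: (1,0)->(0,0) = 1
Tile 6: (1,1)->(1,2) = 1
Tile 4: (1,2)->(1,0) = 2
Tile 7: (2,0)->(2,0) = 0
Tile 8: (2,1)->(2,1) = 0
Sum: 2 + 0 + 0 + 1 + 1 + 2 + 0 + 0 = 6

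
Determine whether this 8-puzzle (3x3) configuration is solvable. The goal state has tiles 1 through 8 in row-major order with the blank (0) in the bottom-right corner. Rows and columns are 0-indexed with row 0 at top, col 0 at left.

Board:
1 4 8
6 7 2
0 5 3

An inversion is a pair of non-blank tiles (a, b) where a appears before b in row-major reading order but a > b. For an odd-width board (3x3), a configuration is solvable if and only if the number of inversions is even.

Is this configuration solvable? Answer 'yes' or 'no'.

Answer: yes

Derivation:
Inversions (pairs i<j in row-major order where tile[i] > tile[j] > 0): 14
14 is even, so the puzzle is solvable.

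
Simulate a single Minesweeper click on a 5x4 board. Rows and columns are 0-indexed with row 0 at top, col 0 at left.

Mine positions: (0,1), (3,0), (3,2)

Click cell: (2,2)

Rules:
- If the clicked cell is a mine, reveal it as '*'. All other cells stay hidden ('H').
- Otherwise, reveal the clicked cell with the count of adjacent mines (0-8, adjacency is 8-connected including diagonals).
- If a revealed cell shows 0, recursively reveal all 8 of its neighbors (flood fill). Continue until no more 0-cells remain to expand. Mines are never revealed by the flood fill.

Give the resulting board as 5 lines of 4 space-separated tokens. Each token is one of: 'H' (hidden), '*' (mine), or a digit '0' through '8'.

H H H H
H H H H
H H 1 H
H H H H
H H H H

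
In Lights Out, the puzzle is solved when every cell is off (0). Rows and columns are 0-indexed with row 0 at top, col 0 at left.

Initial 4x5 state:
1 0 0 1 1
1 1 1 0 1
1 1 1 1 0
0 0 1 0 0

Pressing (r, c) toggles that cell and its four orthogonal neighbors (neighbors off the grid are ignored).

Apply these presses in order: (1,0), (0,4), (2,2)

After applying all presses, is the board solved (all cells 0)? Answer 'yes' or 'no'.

Answer: yes

Derivation:
After press 1 at (1,0):
0 0 0 1 1
0 0 1 0 1
0 1 1 1 0
0 0 1 0 0

After press 2 at (0,4):
0 0 0 0 0
0 0 1 0 0
0 1 1 1 0
0 0 1 0 0

After press 3 at (2,2):
0 0 0 0 0
0 0 0 0 0
0 0 0 0 0
0 0 0 0 0

Lights still on: 0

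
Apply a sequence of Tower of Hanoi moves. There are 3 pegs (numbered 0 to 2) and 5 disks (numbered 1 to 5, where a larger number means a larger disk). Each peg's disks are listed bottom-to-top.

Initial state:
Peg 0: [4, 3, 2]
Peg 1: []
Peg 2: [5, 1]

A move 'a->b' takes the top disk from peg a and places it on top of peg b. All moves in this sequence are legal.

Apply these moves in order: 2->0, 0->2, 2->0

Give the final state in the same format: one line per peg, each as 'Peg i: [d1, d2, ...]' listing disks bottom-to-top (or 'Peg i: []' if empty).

Answer: Peg 0: [4, 3, 2, 1]
Peg 1: []
Peg 2: [5]

Derivation:
After move 1 (2->0):
Peg 0: [4, 3, 2, 1]
Peg 1: []
Peg 2: [5]

After move 2 (0->2):
Peg 0: [4, 3, 2]
Peg 1: []
Peg 2: [5, 1]

After move 3 (2->0):
Peg 0: [4, 3, 2, 1]
Peg 1: []
Peg 2: [5]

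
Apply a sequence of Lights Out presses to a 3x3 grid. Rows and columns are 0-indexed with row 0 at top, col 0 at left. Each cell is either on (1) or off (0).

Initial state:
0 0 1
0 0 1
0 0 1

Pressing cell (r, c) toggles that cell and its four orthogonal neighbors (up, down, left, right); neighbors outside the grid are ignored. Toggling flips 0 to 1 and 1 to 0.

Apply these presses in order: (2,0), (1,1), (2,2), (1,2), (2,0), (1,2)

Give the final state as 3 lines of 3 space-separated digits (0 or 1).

After press 1 at (2,0):
0 0 1
1 0 1
1 1 1

After press 2 at (1,1):
0 1 1
0 1 0
1 0 1

After press 3 at (2,2):
0 1 1
0 1 1
1 1 0

After press 4 at (1,2):
0 1 0
0 0 0
1 1 1

After press 5 at (2,0):
0 1 0
1 0 0
0 0 1

After press 6 at (1,2):
0 1 1
1 1 1
0 0 0

Answer: 0 1 1
1 1 1
0 0 0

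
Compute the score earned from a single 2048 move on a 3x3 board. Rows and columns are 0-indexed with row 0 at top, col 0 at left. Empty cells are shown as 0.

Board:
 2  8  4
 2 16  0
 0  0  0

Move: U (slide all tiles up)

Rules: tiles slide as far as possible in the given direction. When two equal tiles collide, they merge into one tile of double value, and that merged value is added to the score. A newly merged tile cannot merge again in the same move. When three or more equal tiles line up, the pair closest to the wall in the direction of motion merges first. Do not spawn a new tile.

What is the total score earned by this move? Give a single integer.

Answer: 4

Derivation:
Slide up:
col 0: [2, 2, 0] -> [4, 0, 0]  score +4 (running 4)
col 1: [8, 16, 0] -> [8, 16, 0]  score +0 (running 4)
col 2: [4, 0, 0] -> [4, 0, 0]  score +0 (running 4)
Board after move:
 4  8  4
 0 16  0
 0  0  0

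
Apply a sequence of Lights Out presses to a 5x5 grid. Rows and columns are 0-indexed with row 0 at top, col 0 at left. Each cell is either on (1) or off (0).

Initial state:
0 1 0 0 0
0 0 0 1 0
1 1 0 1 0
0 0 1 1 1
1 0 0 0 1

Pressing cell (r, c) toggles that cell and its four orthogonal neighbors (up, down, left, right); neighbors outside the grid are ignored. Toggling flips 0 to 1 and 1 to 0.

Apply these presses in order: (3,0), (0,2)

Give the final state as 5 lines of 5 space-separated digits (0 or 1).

After press 1 at (3,0):
0 1 0 0 0
0 0 0 1 0
0 1 0 1 0
1 1 1 1 1
0 0 0 0 1

After press 2 at (0,2):
0 0 1 1 0
0 0 1 1 0
0 1 0 1 0
1 1 1 1 1
0 0 0 0 1

Answer: 0 0 1 1 0
0 0 1 1 0
0 1 0 1 0
1 1 1 1 1
0 0 0 0 1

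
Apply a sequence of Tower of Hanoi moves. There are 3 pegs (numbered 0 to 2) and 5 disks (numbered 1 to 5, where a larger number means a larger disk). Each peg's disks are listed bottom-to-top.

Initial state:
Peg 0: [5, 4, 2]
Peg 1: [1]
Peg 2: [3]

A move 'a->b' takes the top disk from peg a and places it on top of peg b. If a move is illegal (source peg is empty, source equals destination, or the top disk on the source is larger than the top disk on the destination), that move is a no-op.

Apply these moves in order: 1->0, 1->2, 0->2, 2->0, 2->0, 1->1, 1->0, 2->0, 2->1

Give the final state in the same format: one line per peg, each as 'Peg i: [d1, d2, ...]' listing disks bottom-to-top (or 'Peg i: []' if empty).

Answer: Peg 0: [5, 4, 2, 1]
Peg 1: [3]
Peg 2: []

Derivation:
After move 1 (1->0):
Peg 0: [5, 4, 2, 1]
Peg 1: []
Peg 2: [3]

After move 2 (1->2):
Peg 0: [5, 4, 2, 1]
Peg 1: []
Peg 2: [3]

After move 3 (0->2):
Peg 0: [5, 4, 2]
Peg 1: []
Peg 2: [3, 1]

After move 4 (2->0):
Peg 0: [5, 4, 2, 1]
Peg 1: []
Peg 2: [3]

After move 5 (2->0):
Peg 0: [5, 4, 2, 1]
Peg 1: []
Peg 2: [3]

After move 6 (1->1):
Peg 0: [5, 4, 2, 1]
Peg 1: []
Peg 2: [3]

After move 7 (1->0):
Peg 0: [5, 4, 2, 1]
Peg 1: []
Peg 2: [3]

After move 8 (2->0):
Peg 0: [5, 4, 2, 1]
Peg 1: []
Peg 2: [3]

After move 9 (2->1):
Peg 0: [5, 4, 2, 1]
Peg 1: [3]
Peg 2: []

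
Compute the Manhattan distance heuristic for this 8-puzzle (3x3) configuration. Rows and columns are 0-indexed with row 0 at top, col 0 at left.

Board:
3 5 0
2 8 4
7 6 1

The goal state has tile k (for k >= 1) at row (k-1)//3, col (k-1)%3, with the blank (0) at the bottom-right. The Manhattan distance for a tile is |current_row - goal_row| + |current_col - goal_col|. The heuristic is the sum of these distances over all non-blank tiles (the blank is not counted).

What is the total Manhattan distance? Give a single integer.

Answer: 14

Derivation:
Tile 3: at (0,0), goal (0,2), distance |0-0|+|0-2| = 2
Tile 5: at (0,1), goal (1,1), distance |0-1|+|1-1| = 1
Tile 2: at (1,0), goal (0,1), distance |1-0|+|0-1| = 2
Tile 8: at (1,1), goal (2,1), distance |1-2|+|1-1| = 1
Tile 4: at (1,2), goal (1,0), distance |1-1|+|2-0| = 2
Tile 7: at (2,0), goal (2,0), distance |2-2|+|0-0| = 0
Tile 6: at (2,1), goal (1,2), distance |2-1|+|1-2| = 2
Tile 1: at (2,2), goal (0,0), distance |2-0|+|2-0| = 4
Sum: 2 + 1 + 2 + 1 + 2 + 0 + 2 + 4 = 14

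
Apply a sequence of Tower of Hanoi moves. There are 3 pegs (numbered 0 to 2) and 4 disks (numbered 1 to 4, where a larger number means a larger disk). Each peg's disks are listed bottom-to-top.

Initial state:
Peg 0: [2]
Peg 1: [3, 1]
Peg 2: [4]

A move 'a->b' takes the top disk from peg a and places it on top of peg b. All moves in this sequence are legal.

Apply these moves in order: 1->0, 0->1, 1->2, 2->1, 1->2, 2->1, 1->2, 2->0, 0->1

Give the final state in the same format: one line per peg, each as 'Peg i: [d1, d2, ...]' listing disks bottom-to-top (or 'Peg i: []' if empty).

After move 1 (1->0):
Peg 0: [2, 1]
Peg 1: [3]
Peg 2: [4]

After move 2 (0->1):
Peg 0: [2]
Peg 1: [3, 1]
Peg 2: [4]

After move 3 (1->2):
Peg 0: [2]
Peg 1: [3]
Peg 2: [4, 1]

After move 4 (2->1):
Peg 0: [2]
Peg 1: [3, 1]
Peg 2: [4]

After move 5 (1->2):
Peg 0: [2]
Peg 1: [3]
Peg 2: [4, 1]

After move 6 (2->1):
Peg 0: [2]
Peg 1: [3, 1]
Peg 2: [4]

After move 7 (1->2):
Peg 0: [2]
Peg 1: [3]
Peg 2: [4, 1]

After move 8 (2->0):
Peg 0: [2, 1]
Peg 1: [3]
Peg 2: [4]

After move 9 (0->1):
Peg 0: [2]
Peg 1: [3, 1]
Peg 2: [4]

Answer: Peg 0: [2]
Peg 1: [3, 1]
Peg 2: [4]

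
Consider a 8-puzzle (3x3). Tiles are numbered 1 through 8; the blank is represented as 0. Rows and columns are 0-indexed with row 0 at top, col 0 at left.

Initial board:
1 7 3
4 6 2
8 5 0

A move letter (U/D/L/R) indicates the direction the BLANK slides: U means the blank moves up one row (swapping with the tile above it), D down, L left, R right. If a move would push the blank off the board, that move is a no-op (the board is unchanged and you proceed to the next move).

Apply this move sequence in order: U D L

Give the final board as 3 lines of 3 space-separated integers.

Answer: 1 7 3
4 6 2
8 0 5

Derivation:
After move 1 (U):
1 7 3
4 6 0
8 5 2

After move 2 (D):
1 7 3
4 6 2
8 5 0

After move 3 (L):
1 7 3
4 6 2
8 0 5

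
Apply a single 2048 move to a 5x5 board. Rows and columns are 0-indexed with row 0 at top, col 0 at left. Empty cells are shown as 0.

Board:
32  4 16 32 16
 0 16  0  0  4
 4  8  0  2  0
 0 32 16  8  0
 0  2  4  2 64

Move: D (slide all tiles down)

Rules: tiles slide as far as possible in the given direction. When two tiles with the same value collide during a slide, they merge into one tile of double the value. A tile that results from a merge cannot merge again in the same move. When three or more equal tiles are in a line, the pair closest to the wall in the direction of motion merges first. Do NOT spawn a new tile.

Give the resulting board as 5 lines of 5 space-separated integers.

Slide down:
col 0: [32, 0, 4, 0, 0] -> [0, 0, 0, 32, 4]
col 1: [4, 16, 8, 32, 2] -> [4, 16, 8, 32, 2]
col 2: [16, 0, 0, 16, 4] -> [0, 0, 0, 32, 4]
col 3: [32, 0, 2, 8, 2] -> [0, 32, 2, 8, 2]
col 4: [16, 4, 0, 0, 64] -> [0, 0, 16, 4, 64]

Answer:  0  4  0  0  0
 0 16  0 32  0
 0  8  0  2 16
32 32 32  8  4
 4  2  4  2 64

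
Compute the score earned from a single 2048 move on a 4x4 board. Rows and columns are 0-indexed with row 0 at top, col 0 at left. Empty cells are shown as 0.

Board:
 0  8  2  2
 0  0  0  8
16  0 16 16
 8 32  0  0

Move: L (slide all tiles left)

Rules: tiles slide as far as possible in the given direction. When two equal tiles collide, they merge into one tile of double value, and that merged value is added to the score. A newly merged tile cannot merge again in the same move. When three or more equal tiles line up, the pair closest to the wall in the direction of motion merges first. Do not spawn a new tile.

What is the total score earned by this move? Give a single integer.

Answer: 36

Derivation:
Slide left:
row 0: [0, 8, 2, 2] -> [8, 4, 0, 0]  score +4 (running 4)
row 1: [0, 0, 0, 8] -> [8, 0, 0, 0]  score +0 (running 4)
row 2: [16, 0, 16, 16] -> [32, 16, 0, 0]  score +32 (running 36)
row 3: [8, 32, 0, 0] -> [8, 32, 0, 0]  score +0 (running 36)
Board after move:
 8  4  0  0
 8  0  0  0
32 16  0  0
 8 32  0  0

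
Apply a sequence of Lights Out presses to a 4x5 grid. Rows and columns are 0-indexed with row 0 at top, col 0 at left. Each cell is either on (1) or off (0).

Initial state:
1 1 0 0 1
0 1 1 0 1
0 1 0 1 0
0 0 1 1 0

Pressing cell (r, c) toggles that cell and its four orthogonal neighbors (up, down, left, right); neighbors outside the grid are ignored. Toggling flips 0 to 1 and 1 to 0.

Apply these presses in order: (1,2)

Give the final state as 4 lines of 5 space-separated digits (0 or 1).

Answer: 1 1 1 0 1
0 0 0 1 1
0 1 1 1 0
0 0 1 1 0

Derivation:
After press 1 at (1,2):
1 1 1 0 1
0 0 0 1 1
0 1 1 1 0
0 0 1 1 0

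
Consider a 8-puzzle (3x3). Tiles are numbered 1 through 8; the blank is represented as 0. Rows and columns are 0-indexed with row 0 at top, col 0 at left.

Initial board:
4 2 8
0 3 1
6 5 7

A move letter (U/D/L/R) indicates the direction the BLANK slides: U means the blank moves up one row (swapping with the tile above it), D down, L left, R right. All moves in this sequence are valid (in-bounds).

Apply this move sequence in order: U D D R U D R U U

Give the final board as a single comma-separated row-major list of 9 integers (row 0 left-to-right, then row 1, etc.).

After move 1 (U):
0 2 8
4 3 1
6 5 7

After move 2 (D):
4 2 8
0 3 1
6 5 7

After move 3 (D):
4 2 8
6 3 1
0 5 7

After move 4 (R):
4 2 8
6 3 1
5 0 7

After move 5 (U):
4 2 8
6 0 1
5 3 7

After move 6 (D):
4 2 8
6 3 1
5 0 7

After move 7 (R):
4 2 8
6 3 1
5 7 0

After move 8 (U):
4 2 8
6 3 0
5 7 1

After move 9 (U):
4 2 0
6 3 8
5 7 1

Answer: 4, 2, 0, 6, 3, 8, 5, 7, 1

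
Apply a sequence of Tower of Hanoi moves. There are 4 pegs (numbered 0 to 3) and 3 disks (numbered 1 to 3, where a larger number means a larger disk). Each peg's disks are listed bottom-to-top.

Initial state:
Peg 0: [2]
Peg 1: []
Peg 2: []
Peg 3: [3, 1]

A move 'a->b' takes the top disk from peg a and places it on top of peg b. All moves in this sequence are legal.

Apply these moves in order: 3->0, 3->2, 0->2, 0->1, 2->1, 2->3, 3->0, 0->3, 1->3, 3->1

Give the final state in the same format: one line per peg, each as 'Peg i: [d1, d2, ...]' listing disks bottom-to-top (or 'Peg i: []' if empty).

After move 1 (3->0):
Peg 0: [2, 1]
Peg 1: []
Peg 2: []
Peg 3: [3]

After move 2 (3->2):
Peg 0: [2, 1]
Peg 1: []
Peg 2: [3]
Peg 3: []

After move 3 (0->2):
Peg 0: [2]
Peg 1: []
Peg 2: [3, 1]
Peg 3: []

After move 4 (0->1):
Peg 0: []
Peg 1: [2]
Peg 2: [3, 1]
Peg 3: []

After move 5 (2->1):
Peg 0: []
Peg 1: [2, 1]
Peg 2: [3]
Peg 3: []

After move 6 (2->3):
Peg 0: []
Peg 1: [2, 1]
Peg 2: []
Peg 3: [3]

After move 7 (3->0):
Peg 0: [3]
Peg 1: [2, 1]
Peg 2: []
Peg 3: []

After move 8 (0->3):
Peg 0: []
Peg 1: [2, 1]
Peg 2: []
Peg 3: [3]

After move 9 (1->3):
Peg 0: []
Peg 1: [2]
Peg 2: []
Peg 3: [3, 1]

After move 10 (3->1):
Peg 0: []
Peg 1: [2, 1]
Peg 2: []
Peg 3: [3]

Answer: Peg 0: []
Peg 1: [2, 1]
Peg 2: []
Peg 3: [3]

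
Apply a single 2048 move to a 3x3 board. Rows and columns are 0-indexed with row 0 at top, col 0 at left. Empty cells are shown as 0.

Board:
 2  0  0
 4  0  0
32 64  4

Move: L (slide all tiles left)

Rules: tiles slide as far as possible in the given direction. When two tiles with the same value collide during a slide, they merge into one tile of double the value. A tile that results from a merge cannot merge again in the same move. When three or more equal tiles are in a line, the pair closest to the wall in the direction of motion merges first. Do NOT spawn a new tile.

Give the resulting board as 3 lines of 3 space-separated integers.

Answer:  2  0  0
 4  0  0
32 64  4

Derivation:
Slide left:
row 0: [2, 0, 0] -> [2, 0, 0]
row 1: [4, 0, 0] -> [4, 0, 0]
row 2: [32, 64, 4] -> [32, 64, 4]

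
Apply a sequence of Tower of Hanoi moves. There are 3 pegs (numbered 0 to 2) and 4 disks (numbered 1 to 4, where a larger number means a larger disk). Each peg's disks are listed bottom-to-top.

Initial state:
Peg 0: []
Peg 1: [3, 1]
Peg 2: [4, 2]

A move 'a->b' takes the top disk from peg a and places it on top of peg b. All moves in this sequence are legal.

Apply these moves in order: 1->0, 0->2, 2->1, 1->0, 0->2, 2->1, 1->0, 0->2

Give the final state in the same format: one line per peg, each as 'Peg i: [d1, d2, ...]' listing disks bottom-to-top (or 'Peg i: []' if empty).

After move 1 (1->0):
Peg 0: [1]
Peg 1: [3]
Peg 2: [4, 2]

After move 2 (0->2):
Peg 0: []
Peg 1: [3]
Peg 2: [4, 2, 1]

After move 3 (2->1):
Peg 0: []
Peg 1: [3, 1]
Peg 2: [4, 2]

After move 4 (1->0):
Peg 0: [1]
Peg 1: [3]
Peg 2: [4, 2]

After move 5 (0->2):
Peg 0: []
Peg 1: [3]
Peg 2: [4, 2, 1]

After move 6 (2->1):
Peg 0: []
Peg 1: [3, 1]
Peg 2: [4, 2]

After move 7 (1->0):
Peg 0: [1]
Peg 1: [3]
Peg 2: [4, 2]

After move 8 (0->2):
Peg 0: []
Peg 1: [3]
Peg 2: [4, 2, 1]

Answer: Peg 0: []
Peg 1: [3]
Peg 2: [4, 2, 1]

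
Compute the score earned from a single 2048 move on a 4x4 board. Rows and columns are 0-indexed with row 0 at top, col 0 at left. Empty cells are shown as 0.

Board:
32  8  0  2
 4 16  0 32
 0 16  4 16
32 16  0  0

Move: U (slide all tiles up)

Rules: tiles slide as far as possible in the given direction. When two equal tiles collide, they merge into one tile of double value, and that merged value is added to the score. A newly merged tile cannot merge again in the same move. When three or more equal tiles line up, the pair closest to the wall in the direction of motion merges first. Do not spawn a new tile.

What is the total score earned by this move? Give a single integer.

Answer: 32

Derivation:
Slide up:
col 0: [32, 4, 0, 32] -> [32, 4, 32, 0]  score +0 (running 0)
col 1: [8, 16, 16, 16] -> [8, 32, 16, 0]  score +32 (running 32)
col 2: [0, 0, 4, 0] -> [4, 0, 0, 0]  score +0 (running 32)
col 3: [2, 32, 16, 0] -> [2, 32, 16, 0]  score +0 (running 32)
Board after move:
32  8  4  2
 4 32  0 32
32 16  0 16
 0  0  0  0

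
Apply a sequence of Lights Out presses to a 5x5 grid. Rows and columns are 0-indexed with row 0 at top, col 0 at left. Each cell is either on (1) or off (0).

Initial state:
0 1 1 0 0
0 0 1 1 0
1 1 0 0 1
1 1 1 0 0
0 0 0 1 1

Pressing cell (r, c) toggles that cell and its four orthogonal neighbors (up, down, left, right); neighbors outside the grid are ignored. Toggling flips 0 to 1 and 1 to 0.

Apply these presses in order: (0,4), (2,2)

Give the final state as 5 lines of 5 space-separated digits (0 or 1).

After press 1 at (0,4):
0 1 1 1 1
0 0 1 1 1
1 1 0 0 1
1 1 1 0 0
0 0 0 1 1

After press 2 at (2,2):
0 1 1 1 1
0 0 0 1 1
1 0 1 1 1
1 1 0 0 0
0 0 0 1 1

Answer: 0 1 1 1 1
0 0 0 1 1
1 0 1 1 1
1 1 0 0 0
0 0 0 1 1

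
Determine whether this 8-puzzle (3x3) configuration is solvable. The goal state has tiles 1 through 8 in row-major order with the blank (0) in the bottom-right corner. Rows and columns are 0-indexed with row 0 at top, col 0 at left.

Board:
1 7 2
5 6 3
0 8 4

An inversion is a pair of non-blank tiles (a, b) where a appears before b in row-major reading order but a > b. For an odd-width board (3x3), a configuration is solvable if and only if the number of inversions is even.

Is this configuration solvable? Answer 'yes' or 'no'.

Answer: yes

Derivation:
Inversions (pairs i<j in row-major order where tile[i] > tile[j] > 0): 10
10 is even, so the puzzle is solvable.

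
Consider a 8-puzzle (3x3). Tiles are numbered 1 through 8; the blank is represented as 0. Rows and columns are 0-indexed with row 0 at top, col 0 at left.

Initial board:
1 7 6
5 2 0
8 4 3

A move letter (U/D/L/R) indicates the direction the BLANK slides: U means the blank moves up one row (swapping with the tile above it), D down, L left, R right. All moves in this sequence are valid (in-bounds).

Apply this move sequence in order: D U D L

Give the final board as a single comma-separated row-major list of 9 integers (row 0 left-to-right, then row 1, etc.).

Answer: 1, 7, 6, 5, 2, 3, 8, 0, 4

Derivation:
After move 1 (D):
1 7 6
5 2 3
8 4 0

After move 2 (U):
1 7 6
5 2 0
8 4 3

After move 3 (D):
1 7 6
5 2 3
8 4 0

After move 4 (L):
1 7 6
5 2 3
8 0 4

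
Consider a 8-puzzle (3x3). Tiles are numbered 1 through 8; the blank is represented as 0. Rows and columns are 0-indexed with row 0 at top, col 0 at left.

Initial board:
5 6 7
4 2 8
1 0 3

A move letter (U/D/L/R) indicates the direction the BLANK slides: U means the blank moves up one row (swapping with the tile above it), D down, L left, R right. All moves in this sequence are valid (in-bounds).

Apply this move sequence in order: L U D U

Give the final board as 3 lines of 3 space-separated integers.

After move 1 (L):
5 6 7
4 2 8
0 1 3

After move 2 (U):
5 6 7
0 2 8
4 1 3

After move 3 (D):
5 6 7
4 2 8
0 1 3

After move 4 (U):
5 6 7
0 2 8
4 1 3

Answer: 5 6 7
0 2 8
4 1 3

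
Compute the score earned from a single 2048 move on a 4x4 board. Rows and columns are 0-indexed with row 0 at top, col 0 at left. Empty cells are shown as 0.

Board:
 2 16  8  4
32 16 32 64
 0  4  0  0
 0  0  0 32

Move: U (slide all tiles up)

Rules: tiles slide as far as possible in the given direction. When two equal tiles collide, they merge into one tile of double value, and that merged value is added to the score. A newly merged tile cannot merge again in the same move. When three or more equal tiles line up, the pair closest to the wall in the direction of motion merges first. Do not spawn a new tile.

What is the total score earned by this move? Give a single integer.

Answer: 32

Derivation:
Slide up:
col 0: [2, 32, 0, 0] -> [2, 32, 0, 0]  score +0 (running 0)
col 1: [16, 16, 4, 0] -> [32, 4, 0, 0]  score +32 (running 32)
col 2: [8, 32, 0, 0] -> [8, 32, 0, 0]  score +0 (running 32)
col 3: [4, 64, 0, 32] -> [4, 64, 32, 0]  score +0 (running 32)
Board after move:
 2 32  8  4
32  4 32 64
 0  0  0 32
 0  0  0  0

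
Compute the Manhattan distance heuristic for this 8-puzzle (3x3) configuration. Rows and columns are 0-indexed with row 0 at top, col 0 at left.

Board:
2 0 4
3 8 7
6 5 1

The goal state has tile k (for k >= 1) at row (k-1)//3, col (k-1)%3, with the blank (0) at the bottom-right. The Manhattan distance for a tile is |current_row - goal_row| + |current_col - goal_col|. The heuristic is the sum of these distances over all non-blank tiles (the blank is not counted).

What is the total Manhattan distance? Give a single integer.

Answer: 19

Derivation:
Tile 2: (0,0)->(0,1) = 1
Tile 4: (0,2)->(1,0) = 3
Tile 3: (1,0)->(0,2) = 3
Tile 8: (1,1)->(2,1) = 1
Tile 7: (1,2)->(2,0) = 3
Tile 6: (2,0)->(1,2) = 3
Tile 5: (2,1)->(1,1) = 1
Tile 1: (2,2)->(0,0) = 4
Sum: 1 + 3 + 3 + 1 + 3 + 3 + 1 + 4 = 19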